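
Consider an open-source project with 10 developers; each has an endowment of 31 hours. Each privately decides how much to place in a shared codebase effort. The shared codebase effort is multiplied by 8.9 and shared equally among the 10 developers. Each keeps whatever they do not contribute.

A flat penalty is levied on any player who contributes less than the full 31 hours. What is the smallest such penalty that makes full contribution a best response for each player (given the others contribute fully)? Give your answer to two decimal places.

3.41 hours

Given the others contribute fully, the best deviation is to contribute 0 (any partial contribution still incurs the fine and gives up units whose private return 0.8900 is below 1).
Deviating from 31 to 0 saves 31 hours but forfeits the deviator's share of the drop in the shared codebase effort: 8.9/10 × 31 = 27.59.
So the deviation gain is 31 − 27.59 = 3.41, and the fine must be at least 3.41 hours to wipe it out.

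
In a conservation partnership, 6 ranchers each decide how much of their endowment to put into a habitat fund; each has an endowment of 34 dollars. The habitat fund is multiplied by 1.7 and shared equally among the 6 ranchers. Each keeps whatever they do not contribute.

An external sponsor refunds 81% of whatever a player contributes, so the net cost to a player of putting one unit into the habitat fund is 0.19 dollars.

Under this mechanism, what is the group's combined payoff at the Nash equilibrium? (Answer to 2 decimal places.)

512.04 dollars

Under the mechanism each unit contributed yields (1.7/6) / 0.19 = 1.4912 back to its contributor per unit of net cost, which exceeds 1, making full contribution the dominant choice for everyone.
So the Nash equilibrium is full contribution by all 6; the group earns 6 × (34 × 0.81 + 1.7 × 34) = 512.04.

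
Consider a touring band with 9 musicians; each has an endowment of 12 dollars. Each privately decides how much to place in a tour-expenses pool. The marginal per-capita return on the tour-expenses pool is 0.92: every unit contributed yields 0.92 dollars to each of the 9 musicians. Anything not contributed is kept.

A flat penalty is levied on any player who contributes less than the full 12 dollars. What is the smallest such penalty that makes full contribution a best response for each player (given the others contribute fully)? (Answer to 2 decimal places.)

Given the others contribute fully, the best deviation is to contribute 0 (any partial contribution still incurs the fine and gives up units whose private return 0.92 is below 1).
Deviating from 12 to 0 saves 12 dollars but forfeits the deviator's share of the drop in the tour-expenses pool: 0.92 × 12 = 11.04.
So the deviation gain is 12 − 11.04 = 0.96, and the fine must be at least 0.96 dollars to wipe it out.

0.96 dollars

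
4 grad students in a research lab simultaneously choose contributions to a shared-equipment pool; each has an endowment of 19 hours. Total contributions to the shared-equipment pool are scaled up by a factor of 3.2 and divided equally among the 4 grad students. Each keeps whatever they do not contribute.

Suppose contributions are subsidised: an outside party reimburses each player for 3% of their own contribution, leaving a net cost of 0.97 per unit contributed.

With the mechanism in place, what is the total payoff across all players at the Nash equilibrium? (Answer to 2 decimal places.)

76.00 hours

The effective private return is (3.2/4) / 0.97 = 0.8247, which is still under 1, so the mechanism doesn't change anyone's dominant strategy: zero contribution.
Everyone keeps their endowment and the group total is 4 × 19 = 76.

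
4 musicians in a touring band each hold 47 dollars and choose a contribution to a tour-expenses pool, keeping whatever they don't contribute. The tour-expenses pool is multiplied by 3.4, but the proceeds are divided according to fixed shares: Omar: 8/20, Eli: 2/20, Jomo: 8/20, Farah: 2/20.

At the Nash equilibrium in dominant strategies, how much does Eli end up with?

Player j's private return per contributed unit is 3.4 × (j's share). Contributing is weakly dominant for j when that share is at least 1/3.4 = 0.2941, and contributing 0 is dominant otherwise.
Omar and Jomo clear that bar, contributing 47 each; the remaining 2 contribute 0. Total contributed: 94.
Eli keeps 47 and receives 3.4 × 94 × 2/20 = 31.96 from the tour-expenses pool, for a payoff of 78.96.

78.96 dollars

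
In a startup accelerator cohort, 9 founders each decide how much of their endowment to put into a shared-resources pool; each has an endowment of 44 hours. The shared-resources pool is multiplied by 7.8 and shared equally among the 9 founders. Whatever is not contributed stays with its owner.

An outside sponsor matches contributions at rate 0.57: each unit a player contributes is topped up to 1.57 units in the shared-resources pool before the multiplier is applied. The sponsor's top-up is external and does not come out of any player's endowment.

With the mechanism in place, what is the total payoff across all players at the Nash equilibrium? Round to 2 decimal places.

4849.42 hours

Under the mechanism each unit contributed yields 7.8 × 1.57 / 9 = 1.3607 back to its contributor per unit of net cost, which exceeds 1, making full contribution the dominant choice for everyone.
So the Nash equilibrium is full contribution by all 9; the group earns 7.8 × 1.57 × 396 = 4849.42.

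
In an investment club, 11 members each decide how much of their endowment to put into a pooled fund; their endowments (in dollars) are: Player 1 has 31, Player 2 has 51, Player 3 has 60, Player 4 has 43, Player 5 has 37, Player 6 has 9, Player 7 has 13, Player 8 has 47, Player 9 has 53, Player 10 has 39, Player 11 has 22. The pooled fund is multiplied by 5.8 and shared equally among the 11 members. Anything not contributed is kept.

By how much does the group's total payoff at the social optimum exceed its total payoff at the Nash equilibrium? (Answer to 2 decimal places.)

1944.00 dollars

The private return per contributed unit is 5.8/11 = 0.5273 < 1 for every player regardless of endowment, so the Nash equilibrium is zero contribution and the group total is Σ E_j = 31 + 51 + 60 + 43 + 37 + 9 + 13 + 47 + 53 + 39 + 22 = 405.
Each contributed unit returns 5.800 to the group, so the social optimum is full contribution by everyone: group total = 5.800 × 405 = 2349.00.
Efficiency loss = (5.800 − 1) × 405 = 1944.00.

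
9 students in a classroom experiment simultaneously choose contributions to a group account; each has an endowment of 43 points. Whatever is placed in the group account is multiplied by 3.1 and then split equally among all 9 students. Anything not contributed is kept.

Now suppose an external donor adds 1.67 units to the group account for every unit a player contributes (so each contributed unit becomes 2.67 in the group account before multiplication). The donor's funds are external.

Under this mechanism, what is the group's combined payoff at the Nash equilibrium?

Even with the mechanism, each unit contributed returns only 3.1 × 2.67 / 9 = 0.9197 per unit of net cost, so contributing nothing is still dominant.
At the Nash equilibrium no one contributes; group total payoff = 9 × 43 = 387.

387.00 points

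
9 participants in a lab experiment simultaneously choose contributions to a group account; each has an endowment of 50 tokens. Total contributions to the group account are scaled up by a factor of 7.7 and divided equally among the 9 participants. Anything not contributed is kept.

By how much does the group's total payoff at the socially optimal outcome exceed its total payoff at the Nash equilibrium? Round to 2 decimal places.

Each contributed unit returns 7.7/9 = 0.8556 to its contributor — below 1 — so contributing 0 is dominant for every player. At the Nash equilibrium everyone keeps their 50, and the group total is 9 × 50 = 450.
Each contributed unit returns 7.700 to the group as a whole (0.8556 to each of 9 players), which exceeds 1, so the social optimum is full contribution: group total = 7.700 × 450 = 3465.00.
Efficiency loss = 3465.00 − 450 = 3015.00.

3015.00 tokens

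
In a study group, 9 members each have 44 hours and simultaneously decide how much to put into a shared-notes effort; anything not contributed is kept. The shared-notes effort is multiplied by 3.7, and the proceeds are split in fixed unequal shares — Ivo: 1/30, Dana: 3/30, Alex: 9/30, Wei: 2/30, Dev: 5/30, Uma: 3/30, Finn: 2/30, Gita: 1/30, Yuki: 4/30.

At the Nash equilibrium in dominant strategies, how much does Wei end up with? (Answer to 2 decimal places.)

Player j's private return per contributed unit is 3.7 × (j's share). Contributing is weakly dominant for j when that share is at least 1/3.7 = 0.2703, and contributing 0 is dominant otherwise.
Alex alone (share 9/30) is above the threshold, contributing 44; the remaining 8 contribute 0. Total contributed: 44.
Wei keeps 44 and receives 3.7 × 44 × 2/30 = 10.85 from the shared-notes effort, for a payoff of 54.85.

54.85 hours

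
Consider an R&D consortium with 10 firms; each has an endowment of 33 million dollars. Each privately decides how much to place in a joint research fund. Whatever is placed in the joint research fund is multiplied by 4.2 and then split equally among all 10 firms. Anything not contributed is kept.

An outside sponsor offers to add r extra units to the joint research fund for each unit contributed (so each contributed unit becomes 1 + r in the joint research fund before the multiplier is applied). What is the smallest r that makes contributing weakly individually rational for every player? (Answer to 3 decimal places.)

With matching at rate r, one contributed unit becomes (1 + r) in the joint research fund and returns 4.2 × (1 + r) / 10 to the contributor.
Setting this equal to 1: 1 + r = 10/4.2 = 2.3810.
So the minimum matching rate is r = 2.3810 − 1 = 1.381.

1.381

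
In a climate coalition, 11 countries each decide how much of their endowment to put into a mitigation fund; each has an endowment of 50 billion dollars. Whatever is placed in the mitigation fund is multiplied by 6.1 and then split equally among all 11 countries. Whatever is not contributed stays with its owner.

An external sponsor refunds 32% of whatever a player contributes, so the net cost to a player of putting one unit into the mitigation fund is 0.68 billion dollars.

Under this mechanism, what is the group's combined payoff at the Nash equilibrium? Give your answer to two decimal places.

550.00 billion dollars

The effective private return is (6.1/11) / 0.68 = 0.8155, which is still under 1, so the mechanism doesn't change anyone's dominant strategy: zero contribution.
Everyone keeps their endowment and the group total is 11 × 50 = 550.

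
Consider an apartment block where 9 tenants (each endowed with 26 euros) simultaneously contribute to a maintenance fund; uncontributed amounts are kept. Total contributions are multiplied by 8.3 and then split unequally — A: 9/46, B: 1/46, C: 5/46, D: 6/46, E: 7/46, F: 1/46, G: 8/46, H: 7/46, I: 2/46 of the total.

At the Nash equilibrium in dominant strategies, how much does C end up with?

Each unit j contributes comes back to j as 8.3 × (j's share), so j prefers to contribute only if that share exceeds 1/8.3 = 0.1205; otherwise keeping the unit dominates.
A, D, E, G and H are above the threshold, contributing 26 each; the remaining 4 contribute 0. Total contributed: 130.
C keeps 26 and receives 8.3 × 130 × 5/46 = 117.28 from the maintenance fund, for a payoff of 143.28.

143.28 euros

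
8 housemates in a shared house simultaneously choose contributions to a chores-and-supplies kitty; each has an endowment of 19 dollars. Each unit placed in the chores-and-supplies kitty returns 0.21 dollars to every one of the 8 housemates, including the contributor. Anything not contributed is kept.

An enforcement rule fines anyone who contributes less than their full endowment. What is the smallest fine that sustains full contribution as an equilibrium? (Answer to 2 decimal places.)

15.01 dollars

Given the others contribute fully, the best deviation is to contribute 0 (any partial contribution still incurs the fine and gives up units whose private return 0.21 is below 1).
Deviating from 19 to 0 saves 19 dollars but forfeits the deviator's share of the drop in the chores-and-supplies kitty: 0.21 × 19 = 3.99.
So the deviation gain is 19 − 3.99 = 15.01, and the fine must be at least 15.01 dollars to wipe it out.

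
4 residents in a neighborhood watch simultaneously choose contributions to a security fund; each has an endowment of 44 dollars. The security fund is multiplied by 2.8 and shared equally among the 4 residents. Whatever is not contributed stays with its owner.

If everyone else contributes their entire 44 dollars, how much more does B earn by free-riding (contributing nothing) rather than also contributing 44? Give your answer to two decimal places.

13.20 dollars

Switching from a contribution of 44 to 0 lets B keep an extra 44 dollars, but lowers the security fund by 44, which costs B their own share of that drop: 2.8/4 × 44 = 30.80.
Net gain = 44 − 30.80 = 13.20. The private return per contributed unit (0.7000) is below 1, so free-riding is indeed the best response regardless of what the others do.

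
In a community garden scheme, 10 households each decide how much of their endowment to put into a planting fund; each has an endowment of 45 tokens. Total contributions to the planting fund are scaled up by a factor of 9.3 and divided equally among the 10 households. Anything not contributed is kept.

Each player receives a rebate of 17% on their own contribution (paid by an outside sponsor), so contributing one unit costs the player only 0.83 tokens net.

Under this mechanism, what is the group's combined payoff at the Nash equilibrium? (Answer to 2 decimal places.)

Under the mechanism each unit contributed yields (9.3/10) / 0.83 = 1.1205 back to its contributor per unit of net cost, which exceeds 1, making full contribution the dominant choice for everyone.
At the Nash equilibrium everyone contributes 45. Group total payoff = 10 × (45 × 0.17 + 9.3 × 45) = 4261.50.

4261.50 tokens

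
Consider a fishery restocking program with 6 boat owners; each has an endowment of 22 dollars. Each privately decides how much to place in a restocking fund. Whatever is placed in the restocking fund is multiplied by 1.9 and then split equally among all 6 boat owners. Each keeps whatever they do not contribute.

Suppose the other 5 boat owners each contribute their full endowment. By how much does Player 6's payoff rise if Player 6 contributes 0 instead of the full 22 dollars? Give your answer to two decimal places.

Switching from a contribution of 22 to 0 lets Player 6 keep an extra 22 dollars, but lowers the restocking fund by 22, which costs Player 6 their own share of that drop: 1.9/6 × 22 = 6.97.
Net gain = 22 − 6.97 = 15.03. The private return per contributed unit (0.3167) is below 1, so free-riding is indeed the best response regardless of what the others do.

15.03 dollars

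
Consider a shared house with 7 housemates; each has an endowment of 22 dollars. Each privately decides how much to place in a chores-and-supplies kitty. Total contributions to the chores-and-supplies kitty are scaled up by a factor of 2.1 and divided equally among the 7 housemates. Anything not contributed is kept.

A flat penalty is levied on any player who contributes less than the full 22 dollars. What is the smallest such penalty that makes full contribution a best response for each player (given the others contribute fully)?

15.40 dollars

Given the others contribute fully, the best deviation is to contribute 0 (any partial contribution still incurs the fine and gives up units whose private return 0.3000 is below 1).
Deviating from 22 to 0 saves 22 dollars but forfeits the deviator's share of the drop in the chores-and-supplies kitty: 2.1/7 × 22 = 6.60.
So the deviation gain is 22 − 6.60 = 15.40, and the fine must be at least 15.40 dollars to wipe it out.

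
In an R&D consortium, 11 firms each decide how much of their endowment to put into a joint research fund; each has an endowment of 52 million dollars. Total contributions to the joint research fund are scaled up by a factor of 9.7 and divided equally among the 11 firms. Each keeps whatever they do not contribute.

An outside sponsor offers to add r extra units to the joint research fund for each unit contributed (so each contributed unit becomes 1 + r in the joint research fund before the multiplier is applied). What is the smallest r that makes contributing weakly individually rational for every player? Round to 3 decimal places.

With matching at rate r, one contributed unit becomes (1 + r) in the joint research fund and returns 9.7 × (1 + r) / 11 to the contributor.
Setting this equal to 1: 1 + r = 11/9.7 = 1.1340.
So the minimum matching rate is r = 1.1340 − 1 = 0.134.

0.134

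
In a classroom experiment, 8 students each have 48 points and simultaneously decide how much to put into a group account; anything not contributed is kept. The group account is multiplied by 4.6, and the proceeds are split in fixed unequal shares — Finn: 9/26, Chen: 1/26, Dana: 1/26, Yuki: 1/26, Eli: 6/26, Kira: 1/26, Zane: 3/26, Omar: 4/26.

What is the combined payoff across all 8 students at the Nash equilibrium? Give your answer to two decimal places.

Player j's private return per contributed unit is 4.6 × (j's share). Contributing is weakly dominant for j when that share is at least 1/4.6 = 0.2174, and contributing 0 is dominant otherwise.
Finn and Eli clear that bar, contributing 48 each; the remaining 6 contribute 0. Total contributed: 96.
The group account pays out 4.6 × 96 = 441.60 in total (split across the unequal shares, but the aggregate is all that matters for the group sum).
The 6 free-riders keep 48 each, adding 288. Group total = 288 + 441.60 = 729.60.

729.60 points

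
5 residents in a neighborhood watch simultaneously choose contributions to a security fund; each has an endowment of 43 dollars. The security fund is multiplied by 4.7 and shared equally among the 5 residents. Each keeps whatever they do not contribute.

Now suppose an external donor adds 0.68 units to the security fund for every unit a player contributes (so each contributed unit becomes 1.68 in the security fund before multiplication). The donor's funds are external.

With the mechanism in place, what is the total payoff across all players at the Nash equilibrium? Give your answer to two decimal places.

1697.64 dollars

The effective private return per unit is now 4.7 × 1.68 / 5 = 1.5792 > 1, so every player's dominant strategy flips to full contribution.
At the Nash equilibrium everyone contributes 43. Group total payoff = 4.7 × 1.68 × 215 = 1697.64.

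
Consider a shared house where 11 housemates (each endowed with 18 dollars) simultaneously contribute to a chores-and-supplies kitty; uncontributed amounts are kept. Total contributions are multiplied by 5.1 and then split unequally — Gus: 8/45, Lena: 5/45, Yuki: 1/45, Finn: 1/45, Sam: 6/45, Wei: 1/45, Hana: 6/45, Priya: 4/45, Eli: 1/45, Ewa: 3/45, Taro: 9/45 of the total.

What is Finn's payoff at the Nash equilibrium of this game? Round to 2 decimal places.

20.04 dollars

Each unit j contributes comes back to j as 5.1 × (j's share), so j prefers to contribute only if that share exceeds 1/5.1 = 0.1961; otherwise keeping the unit dominates.
The only share above 0.1961 is Taro's 9/45, contributing 18; the remaining 10 contribute 0. Total contributed: 18.
Finn keeps 18 and receives 5.1 × 18 × 1/45 = 2.04 from the chores-and-supplies kitty, for a payoff of 20.04.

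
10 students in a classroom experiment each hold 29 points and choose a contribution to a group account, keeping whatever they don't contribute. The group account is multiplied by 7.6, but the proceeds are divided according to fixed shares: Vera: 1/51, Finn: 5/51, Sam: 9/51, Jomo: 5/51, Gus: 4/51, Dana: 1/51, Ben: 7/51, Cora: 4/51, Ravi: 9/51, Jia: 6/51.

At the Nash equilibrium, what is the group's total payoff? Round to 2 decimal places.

Each unit j contributes comes back to j as 7.6 × (j's share), so j prefers to contribute only if that share exceeds 1/7.6 = 0.1316; otherwise keeping the unit dominates.
The shares above 0.1316 belong to Sam, Ben and Ravi, contributing 29 each; the remaining 7 contribute 0. Total contributed: 87.
The group account pays out 7.6 × 87 = 661.20 in total (split across the unequal shares, but the aggregate is all that matters for the group sum).
The 7 free-riders keep 29 each, adding 203. Group total = 203 + 661.20 = 864.20.

864.20 points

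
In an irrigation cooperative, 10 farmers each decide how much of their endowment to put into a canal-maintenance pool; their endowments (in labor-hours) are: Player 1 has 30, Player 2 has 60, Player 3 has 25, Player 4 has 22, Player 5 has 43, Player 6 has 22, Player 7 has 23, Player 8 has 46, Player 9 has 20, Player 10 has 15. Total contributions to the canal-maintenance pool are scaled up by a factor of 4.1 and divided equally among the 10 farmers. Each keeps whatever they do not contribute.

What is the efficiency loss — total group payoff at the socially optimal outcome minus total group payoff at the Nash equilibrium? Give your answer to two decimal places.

The private return per contributed unit is 4.1/10 = 0.4100 < 1 for every player regardless of endowment, so the Nash equilibrium is zero contribution and the group total is Σ E_j = 30 + 60 + 25 + 22 + 43 + 22 + 23 + 46 + 20 + 15 = 306.
Each contributed unit returns 4.100 to the group, so the social optimum is full contribution by everyone: group total = 4.100 × 306 = 1254.60.
Efficiency loss = (4.100 − 1) × 306 = 948.60.

948.60 labor-hours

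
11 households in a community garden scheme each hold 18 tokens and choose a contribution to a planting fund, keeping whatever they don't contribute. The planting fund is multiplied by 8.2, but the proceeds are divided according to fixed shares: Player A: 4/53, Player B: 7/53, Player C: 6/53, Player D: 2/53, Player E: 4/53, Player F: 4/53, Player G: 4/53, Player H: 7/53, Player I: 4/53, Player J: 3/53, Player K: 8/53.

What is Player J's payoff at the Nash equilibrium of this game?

Player j's private return per contributed unit is 8.2 × (j's share). Contributing is weakly dominant for j when that share is at least 1/8.2 = 0.1220, and contributing 0 is dominant otherwise.
Player B, Player H and Player K clear that bar, contributing 18 each; the remaining 8 contribute 0. Total contributed: 54.
Player J keeps 18 and receives 8.2 × 54 × 3/53 = 25.06 from the planting fund, for a payoff of 43.06.

43.06 tokens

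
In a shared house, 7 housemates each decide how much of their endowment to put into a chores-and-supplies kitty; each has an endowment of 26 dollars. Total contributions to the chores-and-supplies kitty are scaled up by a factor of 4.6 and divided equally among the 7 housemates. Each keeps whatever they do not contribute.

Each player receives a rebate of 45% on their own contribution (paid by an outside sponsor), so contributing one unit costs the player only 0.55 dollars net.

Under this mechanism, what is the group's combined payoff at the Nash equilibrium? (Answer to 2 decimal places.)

919.10 dollars

Under the mechanism each unit contributed yields (4.6/7) / 0.55 = 1.1948 back to its contributor per unit of net cost, which exceeds 1, making full contribution the dominant choice for everyone.
So the Nash equilibrium is full contribution by all 7; the group earns 7 × (26 × 0.45 + 4.6 × 26) = 919.10.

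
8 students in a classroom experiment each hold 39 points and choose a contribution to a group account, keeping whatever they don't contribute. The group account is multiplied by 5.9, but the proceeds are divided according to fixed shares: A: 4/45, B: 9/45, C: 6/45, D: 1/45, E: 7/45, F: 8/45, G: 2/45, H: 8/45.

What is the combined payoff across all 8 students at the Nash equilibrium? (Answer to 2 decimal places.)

For player j, contributing a unit is worthwhile iff 5.9 × (j's share) ≥ 1, i.e. iff j's share is at least 0.1695.
B, F and H clear that bar, contributing 39 each; the remaining 5 contribute 0. Total contributed: 117.
The group account pays out 5.9 × 117 = 690.30 in total (split across the unequal shares, but the aggregate is all that matters for the group sum).
The 5 free-riders keep 39 each, adding 195. Group total = 195 + 690.30 = 885.30.

885.30 points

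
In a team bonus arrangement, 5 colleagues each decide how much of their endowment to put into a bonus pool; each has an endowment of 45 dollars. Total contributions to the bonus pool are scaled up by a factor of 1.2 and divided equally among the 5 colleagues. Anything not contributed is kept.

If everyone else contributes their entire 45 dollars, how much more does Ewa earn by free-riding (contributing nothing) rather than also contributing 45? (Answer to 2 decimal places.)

34.20 dollars

Switching from a contribution of 45 to 0 lets Ewa keep an extra 45 dollars, but lowers the bonus pool by 45, which costs Ewa their own share of that drop: 1.2/5 × 45 = 10.80.
Net gain = 45 − 10.80 = 34.20. The private return per contributed unit (0.2400) is below 1, so free-riding is indeed the best response regardless of what the others do.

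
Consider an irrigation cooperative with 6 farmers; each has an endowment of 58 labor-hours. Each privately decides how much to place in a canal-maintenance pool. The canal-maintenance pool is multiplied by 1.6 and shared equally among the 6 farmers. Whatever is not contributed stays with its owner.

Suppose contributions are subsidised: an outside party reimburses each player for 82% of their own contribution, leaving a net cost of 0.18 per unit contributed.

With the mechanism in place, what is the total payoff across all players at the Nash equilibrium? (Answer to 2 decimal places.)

The effective private return per unit is now (1.6/6) / 0.18 = 1.4815 > 1, so every player's dominant strategy flips to full contribution.
So the Nash equilibrium is full contribution by all 6; the group earns 6 × (58 × 0.82 + 1.6 × 58) = 842.16.

842.16 labor-hours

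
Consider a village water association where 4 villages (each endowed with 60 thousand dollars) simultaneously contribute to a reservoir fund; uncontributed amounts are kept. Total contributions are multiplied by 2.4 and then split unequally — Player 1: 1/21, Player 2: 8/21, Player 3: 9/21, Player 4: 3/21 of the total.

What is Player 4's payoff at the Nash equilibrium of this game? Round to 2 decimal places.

Player j's private return per contributed unit is 2.4 × (j's share). Contributing is weakly dominant for j when that share is at least 1/2.4 = 0.4167, and contributing 0 is dominant otherwise.
Player 3 alone (share 9/21) is above the threshold, contributing 60; the remaining 3 contribute 0. Total contributed: 60.
Player 4 keeps 60 and receives 2.4 × 60 × 3/21 = 20.57 from the reservoir fund, for a payoff of 80.57.

80.57 thousand dollars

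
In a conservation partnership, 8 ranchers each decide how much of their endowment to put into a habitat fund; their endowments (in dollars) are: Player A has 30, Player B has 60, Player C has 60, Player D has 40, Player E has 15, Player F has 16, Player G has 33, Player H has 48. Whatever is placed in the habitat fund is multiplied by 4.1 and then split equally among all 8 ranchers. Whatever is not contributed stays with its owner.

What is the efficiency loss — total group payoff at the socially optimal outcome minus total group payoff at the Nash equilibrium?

The private return per contributed unit is 4.1/8 = 0.5125 < 1 for every player regardless of endowment, so the Nash equilibrium is zero contribution and the group total is Σ E_j = 30 + 60 + 60 + 40 + 15 + 16 + 33 + 48 = 302.
Each contributed unit returns 4.100 to the group, so the social optimum is full contribution by everyone: group total = 4.100 × 302 = 1238.20.
Efficiency loss = (4.100 − 1) × 302 = 936.20.

936.20 dollars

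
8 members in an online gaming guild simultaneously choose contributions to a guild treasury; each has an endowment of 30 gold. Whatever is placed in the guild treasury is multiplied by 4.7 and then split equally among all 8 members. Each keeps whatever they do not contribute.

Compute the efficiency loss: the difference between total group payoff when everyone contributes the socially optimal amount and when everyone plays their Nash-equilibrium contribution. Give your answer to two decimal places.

888.00 gold

Each contributed unit returns 4.7/8 = 0.5875 to its contributor — below 1 — so contributing 0 is dominant for every player. At the Nash equilibrium everyone keeps their 30, and the group total is 8 × 30 = 240.
Each contributed unit returns 4.700 to the group as a whole (0.5875 to each of 8 players), which exceeds 1, so the social optimum is full contribution: group total = 4.700 × 240 = 1128.00.
Efficiency loss = 1128.00 − 240 = 888.00.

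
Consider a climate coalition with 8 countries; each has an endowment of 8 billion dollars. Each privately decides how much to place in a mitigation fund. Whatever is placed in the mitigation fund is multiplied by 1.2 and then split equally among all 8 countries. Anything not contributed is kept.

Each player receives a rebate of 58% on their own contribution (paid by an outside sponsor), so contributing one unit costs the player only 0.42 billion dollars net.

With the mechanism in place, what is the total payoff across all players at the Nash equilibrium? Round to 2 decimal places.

64.00 billion dollars

With the mechanism, a contributed unit returns (1.2/8) / 0.42 = 0.3571 per unit of net cost — still below 1 — so contributing 0 remains dominant for every player.
Everyone keeps their endowment and the group total is 8 × 8 = 64.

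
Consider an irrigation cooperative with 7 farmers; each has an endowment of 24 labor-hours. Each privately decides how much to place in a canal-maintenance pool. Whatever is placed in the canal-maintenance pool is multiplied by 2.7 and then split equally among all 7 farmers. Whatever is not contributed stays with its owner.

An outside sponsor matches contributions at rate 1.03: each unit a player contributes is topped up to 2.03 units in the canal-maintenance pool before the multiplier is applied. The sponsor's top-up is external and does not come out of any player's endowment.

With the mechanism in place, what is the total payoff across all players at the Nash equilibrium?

The effective private return is 2.7 × 2.03 / 7 = 0.7830, which is still under 1, so the mechanism doesn't change anyone's dominant strategy: zero contribution.
At the Nash equilibrium no one contributes; group total payoff = 7 × 24 = 168.

168.00 labor-hours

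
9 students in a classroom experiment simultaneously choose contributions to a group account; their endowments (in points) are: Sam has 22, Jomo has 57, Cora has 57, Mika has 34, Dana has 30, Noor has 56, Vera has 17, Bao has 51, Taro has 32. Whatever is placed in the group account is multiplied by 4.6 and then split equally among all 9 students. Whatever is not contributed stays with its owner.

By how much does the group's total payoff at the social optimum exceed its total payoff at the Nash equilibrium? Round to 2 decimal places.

1281.60 points

The private return per contributed unit is 4.6/9 = 0.5111 < 1 for every player regardless of endowment, so the Nash equilibrium is zero contribution and the group total is Σ E_j = 22 + 57 + 57 + 34 + 30 + 56 + 17 + 51 + 32 = 356.
Each contributed unit returns 4.600 to the group, so the social optimum is full contribution by everyone: group total = 4.600 × 356 = 1637.60.
Efficiency loss = (4.600 − 1) × 356 = 1281.60.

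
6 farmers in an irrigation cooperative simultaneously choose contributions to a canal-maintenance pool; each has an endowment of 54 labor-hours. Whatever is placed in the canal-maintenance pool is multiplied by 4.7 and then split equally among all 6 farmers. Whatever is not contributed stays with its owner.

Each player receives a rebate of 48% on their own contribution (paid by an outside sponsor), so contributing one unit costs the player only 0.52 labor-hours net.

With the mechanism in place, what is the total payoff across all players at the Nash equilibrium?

1678.32 labor-hours

With the mechanism, a contributed unit returns (4.7/6) / 0.52 = 1.5064 per unit of net cost to the contributor — now above 1 — so contributing fully is weakly dominant for every player.
So the Nash equilibrium is full contribution by all 6; the group earns 6 × (54 × 0.48 + 4.7 × 54) = 1678.32.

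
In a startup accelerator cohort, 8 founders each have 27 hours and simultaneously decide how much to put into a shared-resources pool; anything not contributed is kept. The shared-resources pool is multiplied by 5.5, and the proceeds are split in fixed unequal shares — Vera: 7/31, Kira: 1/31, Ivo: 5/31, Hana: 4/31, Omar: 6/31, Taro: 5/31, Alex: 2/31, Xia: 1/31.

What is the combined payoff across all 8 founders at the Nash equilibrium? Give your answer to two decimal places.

Player j's private return per contributed unit is 5.5 × (j's share). Contributing is weakly dominant for j when that share is at least 1/5.5 = 0.1818, and contributing 0 is dominant otherwise.
The shares above 0.1818 belong to Vera and Omar, contributing 27 each; the remaining 6 contribute 0. Total contributed: 54.
The shared-resources pool pays out 5.5 × 54 = 297.00 in total (split across the unequal shares, but the aggregate is all that matters for the group sum).
The 6 free-riders keep 27 each, adding 162. Group total = 162 + 297.00 = 459.00.

459.00 hours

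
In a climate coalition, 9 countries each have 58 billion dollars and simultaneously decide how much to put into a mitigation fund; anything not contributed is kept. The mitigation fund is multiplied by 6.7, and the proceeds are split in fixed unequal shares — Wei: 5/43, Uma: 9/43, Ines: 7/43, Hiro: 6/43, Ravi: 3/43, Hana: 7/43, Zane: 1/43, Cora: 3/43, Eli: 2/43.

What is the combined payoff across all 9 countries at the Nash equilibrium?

1513.80 billion dollars

Player j's private return per contributed unit is 6.7 × (j's share). Contributing is weakly dominant for j when that share is at least 1/6.7 = 0.1493, and contributing 0 is dominant otherwise.
The shares above 0.1493 belong to Uma, Ines and Hana, contributing 58 each; the remaining 6 contribute 0. Total contributed: 174.
The mitigation fund pays out 6.7 × 174 = 1165.80 in total (split across the unequal shares, but the aggregate is all that matters for the group sum).
The 6 free-riders keep 58 each, adding 348. Group total = 348 + 1165.80 = 1513.80.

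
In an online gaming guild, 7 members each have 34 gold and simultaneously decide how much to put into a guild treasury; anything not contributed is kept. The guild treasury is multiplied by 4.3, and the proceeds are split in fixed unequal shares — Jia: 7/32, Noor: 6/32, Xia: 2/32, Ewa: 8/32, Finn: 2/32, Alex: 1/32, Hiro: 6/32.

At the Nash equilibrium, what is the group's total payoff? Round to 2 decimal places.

A player with share s gets back 4.3·s per unit contributed, so full contribution is dominant for anyone with s > 1/4.3 = 0.2326 and zero contribution is dominant for anyone below.
Ewa alone (share 8/32) is above the threshold, contributing 34; the remaining 6 contribute 0. Total contributed: 34.
The guild treasury pays out 4.3 × 34 = 146.20 in total (split across the unequal shares, but the aggregate is all that matters for the group sum).
The 6 free-riders keep 34 each, adding 204. Group total = 204 + 146.20 = 350.20.

350.20 gold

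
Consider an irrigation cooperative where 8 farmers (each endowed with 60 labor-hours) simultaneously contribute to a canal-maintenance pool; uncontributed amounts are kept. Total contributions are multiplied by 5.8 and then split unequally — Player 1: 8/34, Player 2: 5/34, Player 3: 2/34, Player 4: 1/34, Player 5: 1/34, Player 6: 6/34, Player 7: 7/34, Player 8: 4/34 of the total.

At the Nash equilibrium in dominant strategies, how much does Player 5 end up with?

A player with share s gets back 5.8·s per unit contributed, so full contribution is dominant for anyone with s > 1/5.8 = 0.1724 and zero contribution is dominant for anyone below.
Player 1, Player 6 and Player 7 are above the threshold, contributing 60 each; the remaining 5 contribute 0. Total contributed: 180.
Player 5 keeps 60 and receives 5.8 × 180 × 1/34 = 30.71 from the canal-maintenance pool, for a payoff of 90.71.

90.71 labor-hours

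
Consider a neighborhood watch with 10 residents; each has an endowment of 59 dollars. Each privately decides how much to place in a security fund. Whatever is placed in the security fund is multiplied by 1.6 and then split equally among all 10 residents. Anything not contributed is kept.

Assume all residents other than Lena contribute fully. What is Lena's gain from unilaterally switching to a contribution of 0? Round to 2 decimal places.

Switching from a contribution of 59 to 0 lets Lena keep an extra 59 dollars, but lowers the security fund by 59, which costs Lena their own share of that drop: 1.6/10 × 59 = 9.44.
Net gain = 59 − 9.44 = 49.56. The private return per contributed unit (0.1600) is below 1, so free-riding is indeed the best response regardless of what the others do.

49.56 dollars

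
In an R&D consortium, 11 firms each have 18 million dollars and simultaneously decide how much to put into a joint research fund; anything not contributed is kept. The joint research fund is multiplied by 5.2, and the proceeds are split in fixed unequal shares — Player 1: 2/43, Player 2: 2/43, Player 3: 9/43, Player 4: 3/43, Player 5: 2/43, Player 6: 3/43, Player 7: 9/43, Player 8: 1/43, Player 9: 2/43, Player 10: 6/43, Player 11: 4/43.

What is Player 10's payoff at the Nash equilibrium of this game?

44.12 million dollars

For player j, contributing a unit is worthwhile iff 5.2 × (j's share) ≥ 1, i.e. iff j's share is at least 0.1923.
Player 3 and Player 7 clear that bar, contributing 18 each; the remaining 9 contribute 0. Total contributed: 36.
Player 10 keeps 18 and receives 5.2 × 36 × 6/43 = 26.12 from the joint research fund, for a payoff of 44.12.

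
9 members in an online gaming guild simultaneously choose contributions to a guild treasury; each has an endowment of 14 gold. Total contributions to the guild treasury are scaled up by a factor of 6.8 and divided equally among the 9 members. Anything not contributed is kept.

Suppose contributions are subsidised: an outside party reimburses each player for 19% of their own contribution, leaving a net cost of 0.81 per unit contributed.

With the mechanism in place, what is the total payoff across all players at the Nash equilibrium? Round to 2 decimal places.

Even with the mechanism, each unit contributed returns only (6.8/9) / 0.81 = 0.9328 per unit of net cost, so contributing nothing is still dominant.
At the Nash equilibrium no one contributes; group total payoff = 9 × 14 = 126.

126.00 gold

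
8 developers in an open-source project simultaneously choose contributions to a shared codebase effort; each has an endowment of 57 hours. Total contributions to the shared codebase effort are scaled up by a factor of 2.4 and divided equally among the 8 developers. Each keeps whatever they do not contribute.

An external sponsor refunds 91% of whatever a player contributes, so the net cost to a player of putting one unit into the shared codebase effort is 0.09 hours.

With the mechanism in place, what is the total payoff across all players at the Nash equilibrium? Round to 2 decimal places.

1509.36 hours

Under the mechanism each unit contributed yields (2.4/8) / 0.09 = 3.3333 back to its contributor per unit of net cost, which exceeds 1, making full contribution the dominant choice for everyone.
So the Nash equilibrium is full contribution by all 8; the group earns 8 × (57 × 0.91 + 2.4 × 57) = 1509.36.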